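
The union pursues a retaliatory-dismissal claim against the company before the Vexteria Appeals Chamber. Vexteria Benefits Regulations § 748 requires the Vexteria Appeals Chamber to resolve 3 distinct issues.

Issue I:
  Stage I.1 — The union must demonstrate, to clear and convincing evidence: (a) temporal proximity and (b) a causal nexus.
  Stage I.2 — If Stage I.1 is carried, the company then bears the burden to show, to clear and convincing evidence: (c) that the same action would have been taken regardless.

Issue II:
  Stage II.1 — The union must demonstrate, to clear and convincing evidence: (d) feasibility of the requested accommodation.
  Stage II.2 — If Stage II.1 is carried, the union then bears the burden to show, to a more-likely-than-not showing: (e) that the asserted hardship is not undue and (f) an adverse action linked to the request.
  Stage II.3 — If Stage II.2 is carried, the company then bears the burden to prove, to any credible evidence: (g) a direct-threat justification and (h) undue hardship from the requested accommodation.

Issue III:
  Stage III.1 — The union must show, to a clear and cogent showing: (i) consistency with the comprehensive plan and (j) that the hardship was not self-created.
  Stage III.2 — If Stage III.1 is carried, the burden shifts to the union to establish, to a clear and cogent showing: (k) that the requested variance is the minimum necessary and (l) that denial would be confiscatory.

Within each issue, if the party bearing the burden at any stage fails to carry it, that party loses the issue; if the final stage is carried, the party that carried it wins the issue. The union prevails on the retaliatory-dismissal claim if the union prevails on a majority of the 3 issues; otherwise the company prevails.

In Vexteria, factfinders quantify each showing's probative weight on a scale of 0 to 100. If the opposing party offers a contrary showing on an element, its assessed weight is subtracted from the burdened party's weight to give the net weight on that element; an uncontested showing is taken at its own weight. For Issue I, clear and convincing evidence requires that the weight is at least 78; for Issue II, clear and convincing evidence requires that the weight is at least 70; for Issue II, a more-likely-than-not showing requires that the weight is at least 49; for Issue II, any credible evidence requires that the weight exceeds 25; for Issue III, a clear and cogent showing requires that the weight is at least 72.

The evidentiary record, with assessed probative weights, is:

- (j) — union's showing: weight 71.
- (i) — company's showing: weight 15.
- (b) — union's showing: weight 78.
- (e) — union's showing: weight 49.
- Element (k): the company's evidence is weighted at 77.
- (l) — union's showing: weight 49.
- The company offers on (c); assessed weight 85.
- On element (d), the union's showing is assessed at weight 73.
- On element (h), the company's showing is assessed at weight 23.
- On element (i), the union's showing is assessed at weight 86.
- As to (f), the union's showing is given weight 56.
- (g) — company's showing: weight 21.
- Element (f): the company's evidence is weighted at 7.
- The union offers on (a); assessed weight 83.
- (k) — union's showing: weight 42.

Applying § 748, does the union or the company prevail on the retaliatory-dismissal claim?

company

— Issue I —
At Stage I.1 the union must meet clear and convincing evidence (weight is at least 78): on (a) the weight is 83, ≥ 78, so (a) meets the standard; on (b) the weight is 78, ≥ 78, so (b) meets the standard.
  Stage I.1 carried; the burden shifts to the company.
At Stage I.2 the company must meet clear and convincing evidence (weight is at least 78): on (c) the weight is 85, ≥ 78, so (c) meets the standard.
  The company carries the last stage.
All stages carried — the company prevails on this issue.
— Issue II —
Stage II.1 (union, clear and convincing evidence, weight is at least 70): (d) 73 ≥ 70 — meets.
  Stage II.1 carried; the burden remains with the union.
Stage II.2 (union, a more-likely-than-not showing, weight is at least 49): (e) 49 ≥ 49 — meets; (f) net 56−7=49 ≥ 49 — meets.
  Stage II.2 carried; the burden shifts to the company.
Stage II.3 (company, any credible evidence, weight exceeds 25): (g) 21 ≤ 25 — fails; (h) 23 ≤ 25 — fails.
  The company does not carry Stage II.3.
The analysis ends at Stage II.3; the union prevails on this issue.
— Issue III —
At Stage III.1 the union must meet a clear and cogent showing (weight is at least 72): on (i) the weight is 86 less the opposing 15 gives net 71, which does not reach 72, so (i) does not meet the standard; on (j) the weight is 71, which does not reach 72, so (j) does not meet the standard.
  Stage III.1 not carried; the union fails its burden.
So the company prevails on this issue.
Per-issue: Issue I → company; Issue II → union; Issue III → company. The union must prevail on a majority of issues; overall, the company prevails.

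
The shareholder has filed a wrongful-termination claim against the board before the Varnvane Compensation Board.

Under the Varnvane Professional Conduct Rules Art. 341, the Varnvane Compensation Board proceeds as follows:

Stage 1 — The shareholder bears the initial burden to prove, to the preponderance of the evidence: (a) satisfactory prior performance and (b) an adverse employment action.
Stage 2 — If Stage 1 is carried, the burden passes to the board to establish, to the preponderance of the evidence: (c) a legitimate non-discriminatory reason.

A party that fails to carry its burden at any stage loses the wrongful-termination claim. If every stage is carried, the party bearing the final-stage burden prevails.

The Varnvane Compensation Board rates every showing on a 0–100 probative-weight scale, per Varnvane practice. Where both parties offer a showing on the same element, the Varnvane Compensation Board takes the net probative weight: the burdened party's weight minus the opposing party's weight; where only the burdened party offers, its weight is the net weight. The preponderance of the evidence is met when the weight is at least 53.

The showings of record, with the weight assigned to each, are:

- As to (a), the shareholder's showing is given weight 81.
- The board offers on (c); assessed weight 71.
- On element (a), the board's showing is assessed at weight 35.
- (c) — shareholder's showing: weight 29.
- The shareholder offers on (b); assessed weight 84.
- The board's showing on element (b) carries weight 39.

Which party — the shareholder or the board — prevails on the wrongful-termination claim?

Stage 1 (shareholder, the preponderance of the evidence, weight is at least 53): (a) net 81−35=46 < 53 — fails; (b) net 84−39=45 < 53 — fails.
  The shareholder does not carry Stage 1.
So the board prevails.

board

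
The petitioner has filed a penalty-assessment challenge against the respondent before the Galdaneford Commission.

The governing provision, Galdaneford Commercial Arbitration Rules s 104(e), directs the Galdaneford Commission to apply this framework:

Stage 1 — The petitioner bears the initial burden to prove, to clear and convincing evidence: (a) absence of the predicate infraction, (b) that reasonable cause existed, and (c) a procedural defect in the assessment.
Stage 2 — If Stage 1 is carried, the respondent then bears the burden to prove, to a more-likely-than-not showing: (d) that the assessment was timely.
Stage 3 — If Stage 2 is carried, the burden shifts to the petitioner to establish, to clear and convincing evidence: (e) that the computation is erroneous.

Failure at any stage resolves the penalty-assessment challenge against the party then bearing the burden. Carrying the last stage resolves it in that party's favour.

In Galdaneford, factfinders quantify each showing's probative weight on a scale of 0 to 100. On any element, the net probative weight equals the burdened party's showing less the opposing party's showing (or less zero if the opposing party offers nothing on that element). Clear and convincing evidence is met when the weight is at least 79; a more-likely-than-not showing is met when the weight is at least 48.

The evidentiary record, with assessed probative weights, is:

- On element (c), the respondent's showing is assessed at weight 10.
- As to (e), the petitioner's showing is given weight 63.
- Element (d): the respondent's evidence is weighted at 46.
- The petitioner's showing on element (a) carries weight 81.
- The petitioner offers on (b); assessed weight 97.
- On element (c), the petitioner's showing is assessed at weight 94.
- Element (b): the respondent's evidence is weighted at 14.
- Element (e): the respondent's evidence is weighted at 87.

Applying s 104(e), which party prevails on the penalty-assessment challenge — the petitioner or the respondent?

Stage 1 — burden on petitioner; standard: clear and convincing evidence (weight is at least 79).
    (a): 81 ≥ 79 [met]
    (b): 97 − 14 = 83 ≥ 79 [met]
    (c): 94 − 10 = 84 ≥ 79 [met]
  All elements met. The burden passes to the respondent.
Stage 2 — burden on respondent; standard: a more-likely-than-not showing (weight is at least 48).
    (d): 46 < 48 [not met]
  The respondent does not carry Stage 2.
The petitioner prevails.

petitioner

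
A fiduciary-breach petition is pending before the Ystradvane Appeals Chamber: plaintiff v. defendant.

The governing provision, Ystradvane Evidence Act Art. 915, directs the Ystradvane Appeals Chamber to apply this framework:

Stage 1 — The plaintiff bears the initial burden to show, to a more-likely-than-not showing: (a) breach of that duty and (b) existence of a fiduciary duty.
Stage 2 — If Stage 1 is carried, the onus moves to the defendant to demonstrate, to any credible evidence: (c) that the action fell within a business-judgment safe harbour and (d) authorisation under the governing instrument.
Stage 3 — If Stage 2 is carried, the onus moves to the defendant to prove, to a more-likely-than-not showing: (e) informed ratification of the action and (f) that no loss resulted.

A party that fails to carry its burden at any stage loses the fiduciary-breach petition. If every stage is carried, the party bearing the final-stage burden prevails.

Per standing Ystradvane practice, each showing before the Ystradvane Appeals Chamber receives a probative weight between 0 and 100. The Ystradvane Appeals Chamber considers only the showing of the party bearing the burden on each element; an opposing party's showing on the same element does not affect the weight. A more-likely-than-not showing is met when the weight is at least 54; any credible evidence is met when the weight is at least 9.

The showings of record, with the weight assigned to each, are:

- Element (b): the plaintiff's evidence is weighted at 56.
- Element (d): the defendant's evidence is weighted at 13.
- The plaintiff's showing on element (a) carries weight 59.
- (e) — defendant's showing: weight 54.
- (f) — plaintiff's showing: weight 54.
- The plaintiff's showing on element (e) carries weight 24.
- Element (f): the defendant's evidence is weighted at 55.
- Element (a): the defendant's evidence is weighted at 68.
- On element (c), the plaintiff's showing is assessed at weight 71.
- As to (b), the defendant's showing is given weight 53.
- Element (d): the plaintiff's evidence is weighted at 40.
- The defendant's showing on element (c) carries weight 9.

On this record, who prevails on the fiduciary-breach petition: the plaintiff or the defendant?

defendant

Stage 1 — burden on plaintiff; standard: a more-likely-than-not showing (weight is at least 54).
    (a): 59 (defendant's 68 disregarded) ≥ 54 [met]
    (b): 56 (defendant's 53 disregarded) ≥ 54 [met]
  Stage 1 is satisfied; the onus moves to the defendant.
Stage 2 — burden on defendant; standard: any credible evidence (weight is at least 9).
    (c): 9 (plaintiff's 71 disregarded) ≥ 9 [met]
    (d): 13 (plaintiff's 40 disregarded) ≥ 9 [met]
  Stage 2 is satisfied; the defendant continues to bear the burden.
Stage 3 — burden on defendant; standard: a more-likely-than-not showing (weight is at least 54).
    (e): 54 (plaintiff's 24 disregarded) ≥ 54 [met]
    (f): 55 (plaintiff's 54 disregarded) ≥ 54 [met]
  The defendant carries the last stage.
All stages carried — the defendant prevails.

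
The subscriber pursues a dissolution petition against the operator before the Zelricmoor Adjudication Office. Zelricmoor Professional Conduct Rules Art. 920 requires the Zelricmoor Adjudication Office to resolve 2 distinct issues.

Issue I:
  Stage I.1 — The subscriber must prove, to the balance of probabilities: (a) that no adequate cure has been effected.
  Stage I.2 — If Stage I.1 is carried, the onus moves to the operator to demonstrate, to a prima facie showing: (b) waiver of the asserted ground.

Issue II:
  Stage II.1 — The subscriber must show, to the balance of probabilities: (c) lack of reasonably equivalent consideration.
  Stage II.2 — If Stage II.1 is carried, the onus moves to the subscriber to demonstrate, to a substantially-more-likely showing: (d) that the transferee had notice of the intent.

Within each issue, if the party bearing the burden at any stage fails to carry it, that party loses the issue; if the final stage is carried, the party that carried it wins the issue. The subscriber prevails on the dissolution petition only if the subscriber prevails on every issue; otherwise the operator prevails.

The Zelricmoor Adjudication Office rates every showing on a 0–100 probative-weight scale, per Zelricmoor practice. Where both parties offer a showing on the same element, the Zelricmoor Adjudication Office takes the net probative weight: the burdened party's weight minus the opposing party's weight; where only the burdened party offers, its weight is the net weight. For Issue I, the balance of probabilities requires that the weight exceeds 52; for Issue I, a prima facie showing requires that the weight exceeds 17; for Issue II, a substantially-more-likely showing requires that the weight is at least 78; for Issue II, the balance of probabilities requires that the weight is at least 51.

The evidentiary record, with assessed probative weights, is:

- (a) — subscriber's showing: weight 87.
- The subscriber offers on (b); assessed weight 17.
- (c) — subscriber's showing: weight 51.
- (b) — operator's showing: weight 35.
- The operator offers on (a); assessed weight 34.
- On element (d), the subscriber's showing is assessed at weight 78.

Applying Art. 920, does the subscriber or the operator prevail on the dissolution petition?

— Issue I —
Stage I.1 (subscriber, the balance of probabilities, weight exceeds 52): (a) net 87−34=53 > 52 — meets.
  All elements met. The burden passes to the operator.
Stage I.2 (operator, a prima facie showing, weight exceeds 17): (b) net 35−17=18 > 17 — meets.
  Stage I.2 carried; the final stage is satisfied.
All stages carried — the operator prevails on this issue.
— Issue II —
At Stage II.1 the subscriber must meet the balance of probabilities (weight is at least 51): on (c) the weight is 51, ≥ 51, so (c) meets the standard.
  Stage II.1 is satisfied; the subscriber continues to bear the burden.
At Stage II.2 the subscriber must meet a substantially-more-likely showing (weight is at least 78): on (d) the weight is 78, ≥ 78, so (d) meets the standard.
  All elements met at the final stage.
With every stage satisfied, the subscriber prevails on this issue.
Per-issue: Issue I → operator; Issue II → subscriber. The subscriber must prevail on every issue; overall, the operator prevails.

operator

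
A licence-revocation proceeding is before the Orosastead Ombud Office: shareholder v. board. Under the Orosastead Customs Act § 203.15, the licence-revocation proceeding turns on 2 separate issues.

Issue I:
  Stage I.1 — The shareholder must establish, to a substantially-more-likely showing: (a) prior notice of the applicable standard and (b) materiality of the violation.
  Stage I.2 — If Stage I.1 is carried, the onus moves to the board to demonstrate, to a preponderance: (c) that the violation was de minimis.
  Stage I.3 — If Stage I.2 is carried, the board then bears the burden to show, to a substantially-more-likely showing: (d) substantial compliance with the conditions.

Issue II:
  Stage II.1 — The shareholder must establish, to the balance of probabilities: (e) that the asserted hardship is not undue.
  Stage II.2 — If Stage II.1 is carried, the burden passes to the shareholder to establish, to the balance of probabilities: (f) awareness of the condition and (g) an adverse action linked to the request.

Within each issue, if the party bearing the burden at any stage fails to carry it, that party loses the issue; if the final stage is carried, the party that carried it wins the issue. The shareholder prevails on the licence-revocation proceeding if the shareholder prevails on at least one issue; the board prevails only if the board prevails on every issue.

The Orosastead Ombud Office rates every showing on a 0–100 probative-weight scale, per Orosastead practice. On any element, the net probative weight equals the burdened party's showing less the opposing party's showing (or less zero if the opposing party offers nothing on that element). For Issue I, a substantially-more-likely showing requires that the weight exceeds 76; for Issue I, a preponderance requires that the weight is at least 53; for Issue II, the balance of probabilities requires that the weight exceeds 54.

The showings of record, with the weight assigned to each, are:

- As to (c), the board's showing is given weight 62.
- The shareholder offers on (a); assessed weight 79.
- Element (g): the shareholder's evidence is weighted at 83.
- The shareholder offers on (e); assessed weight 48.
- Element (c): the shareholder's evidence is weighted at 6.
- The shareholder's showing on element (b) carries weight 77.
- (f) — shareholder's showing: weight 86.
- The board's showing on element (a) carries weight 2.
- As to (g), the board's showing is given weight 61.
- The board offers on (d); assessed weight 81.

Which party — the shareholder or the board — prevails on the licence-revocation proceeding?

board

— Issue I —
Stage I.1 (shareholder, a substantially-more-likely showing, weight exceeds 76): (a) net 79−2=77 > 76 — meets; (b) 77 > 76 — meets.
  All elements met. The burden passes to the board.
Stage I.2 (board, a preponderance, weight is at least 53): (c) net 62−6=56 ≥ 53 — meets.
  Stage I.2 carried; the burden remains with the board.
Stage I.3 (board, a substantially-more-likely showing, weight exceeds 76): (d) 81 > 76 — meets.
  Stage I.3 carried; the final stage is satisfied.
Every stage carried; the board prevails on this issue.
— Issue II —
At Stage II.1 the shareholder must meet the balance of probabilities (weight exceeds 54): on (e) the weight is 48, which does not exceed 54, so (e) does not meet the standard.
  Not every element is met, so the shareholder fails to carry Stage II.1.
So the board prevails on this issue.
Per-issue: Issue I → board; Issue II → board. The shareholder must prevail on at least one issue; overall, the board prevails.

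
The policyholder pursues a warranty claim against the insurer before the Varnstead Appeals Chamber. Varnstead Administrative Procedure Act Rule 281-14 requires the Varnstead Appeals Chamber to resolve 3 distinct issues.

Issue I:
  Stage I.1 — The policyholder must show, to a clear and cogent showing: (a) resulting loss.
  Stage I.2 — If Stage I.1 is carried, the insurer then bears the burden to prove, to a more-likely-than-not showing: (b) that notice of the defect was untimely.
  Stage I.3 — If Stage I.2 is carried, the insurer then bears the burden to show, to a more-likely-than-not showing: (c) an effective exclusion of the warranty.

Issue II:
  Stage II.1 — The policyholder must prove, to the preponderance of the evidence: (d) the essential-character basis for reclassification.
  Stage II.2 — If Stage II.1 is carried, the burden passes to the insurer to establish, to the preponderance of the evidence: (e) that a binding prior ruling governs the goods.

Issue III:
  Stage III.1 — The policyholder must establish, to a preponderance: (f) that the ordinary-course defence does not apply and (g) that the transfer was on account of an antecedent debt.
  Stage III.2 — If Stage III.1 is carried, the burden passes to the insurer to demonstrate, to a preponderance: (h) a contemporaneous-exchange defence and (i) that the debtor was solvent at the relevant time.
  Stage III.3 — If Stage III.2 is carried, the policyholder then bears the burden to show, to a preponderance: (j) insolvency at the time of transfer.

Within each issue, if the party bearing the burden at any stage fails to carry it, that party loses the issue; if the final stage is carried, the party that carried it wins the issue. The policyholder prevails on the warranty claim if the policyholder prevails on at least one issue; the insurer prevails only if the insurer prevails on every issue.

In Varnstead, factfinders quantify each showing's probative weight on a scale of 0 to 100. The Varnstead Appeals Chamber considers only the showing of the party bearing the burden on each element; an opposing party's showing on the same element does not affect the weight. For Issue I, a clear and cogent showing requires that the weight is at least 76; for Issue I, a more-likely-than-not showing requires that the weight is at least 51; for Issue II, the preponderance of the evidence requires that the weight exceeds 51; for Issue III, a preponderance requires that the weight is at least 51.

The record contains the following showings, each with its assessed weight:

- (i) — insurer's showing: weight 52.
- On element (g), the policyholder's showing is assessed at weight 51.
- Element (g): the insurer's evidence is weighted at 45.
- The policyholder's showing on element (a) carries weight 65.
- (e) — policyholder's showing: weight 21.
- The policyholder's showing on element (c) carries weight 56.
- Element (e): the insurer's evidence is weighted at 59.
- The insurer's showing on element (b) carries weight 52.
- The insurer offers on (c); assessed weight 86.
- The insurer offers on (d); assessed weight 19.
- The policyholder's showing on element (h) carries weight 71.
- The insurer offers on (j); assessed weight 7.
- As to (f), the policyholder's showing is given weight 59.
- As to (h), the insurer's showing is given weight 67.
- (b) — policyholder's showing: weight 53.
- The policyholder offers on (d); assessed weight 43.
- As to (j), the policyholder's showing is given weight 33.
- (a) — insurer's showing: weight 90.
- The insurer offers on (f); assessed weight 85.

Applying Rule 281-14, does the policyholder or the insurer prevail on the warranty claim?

— Issue I —
At Stage I.1 the policyholder must meet a clear and cogent showing (weight is at least 76): on (a) the weight is 65 (the insurer's 90 is given no effect), which does not reach 76, so (a) does not meet the standard.
  Stage I.1 not carried; the policyholder fails its burden.
The analysis ends at Stage I.1; the insurer prevails on this issue.
— Issue II —
At Stage II.1 the policyholder must meet the preponderance of the evidence (weight exceeds 51): on (d) the weight is 43 (the insurer's 19 is given no effect), which does not exceed 51, so (d) does not meet the standard.
  Stage II.1 not carried; the policyholder fails its burden.
The insurer prevails on this issue.
— Issue III —
Stage III.1 — burden on policyholder; standard: a preponderance (weight is at least 51).
    (f): 59 (insurer's 85 disregarded) ≥ 51 [met]
    (g): 51 (insurer's 45 disregarded) ≥ 51 [met]
  The policyholder carries Stage III.1; the insurer now bears the burden.
Stage III.2 — burden on insurer; standard: a preponderance (weight is at least 51).
    (h): 67 (policyholder's 71 disregarded) ≥ 51 [met]
    (i): 52 ≥ 51 [met]
  The insurer carries Stage III.2; the policyholder now bears the burden.
Stage III.3 — burden on policyholder; standard: a preponderance (weight is at least 51).
    (j): 33 (insurer's 7 disregarded) < 51 [not met]
  Stage III.3 not carried; the policyholder fails its burden.
So the insurer prevails on this issue.
Per-issue: Issue I → insurer; Issue II → insurer; Issue III → insurer. The policyholder must prevail on at least one issue; overall, the insurer prevails.

insurer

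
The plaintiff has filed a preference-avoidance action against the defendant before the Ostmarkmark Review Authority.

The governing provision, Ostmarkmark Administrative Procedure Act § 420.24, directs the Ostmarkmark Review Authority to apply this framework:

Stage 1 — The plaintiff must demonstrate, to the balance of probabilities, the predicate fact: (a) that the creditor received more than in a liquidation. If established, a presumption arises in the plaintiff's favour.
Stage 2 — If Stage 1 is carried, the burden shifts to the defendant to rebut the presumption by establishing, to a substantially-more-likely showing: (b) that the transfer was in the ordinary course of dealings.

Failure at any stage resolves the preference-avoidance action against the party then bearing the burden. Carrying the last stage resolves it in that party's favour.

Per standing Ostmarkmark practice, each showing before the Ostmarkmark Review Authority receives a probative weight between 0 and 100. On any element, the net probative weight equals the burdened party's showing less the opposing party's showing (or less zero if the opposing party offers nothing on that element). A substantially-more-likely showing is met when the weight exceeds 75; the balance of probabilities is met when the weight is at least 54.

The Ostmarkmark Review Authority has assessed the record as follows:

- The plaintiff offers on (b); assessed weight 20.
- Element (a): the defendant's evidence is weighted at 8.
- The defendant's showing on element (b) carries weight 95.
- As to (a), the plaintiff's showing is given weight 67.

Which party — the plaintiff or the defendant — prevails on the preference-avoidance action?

plaintiff

At Stage 1 the plaintiff must meet the balance of probabilities (weight is at least 54): on (a) the weight is 67 less the opposing 8 gives net 59, which does reach 54, so (a) meets the standard.
  All elements met. The burden passes to the defendant.
At Stage 2 the defendant must meet a substantially-more-likely showing (weight exceeds 75): on (b) the weight is 95 less the opposing 20 gives net 75, which does not exceed 75, so (b) does not meet the standard.
  The defendant does not carry Stage 2.
So the plaintiff prevails.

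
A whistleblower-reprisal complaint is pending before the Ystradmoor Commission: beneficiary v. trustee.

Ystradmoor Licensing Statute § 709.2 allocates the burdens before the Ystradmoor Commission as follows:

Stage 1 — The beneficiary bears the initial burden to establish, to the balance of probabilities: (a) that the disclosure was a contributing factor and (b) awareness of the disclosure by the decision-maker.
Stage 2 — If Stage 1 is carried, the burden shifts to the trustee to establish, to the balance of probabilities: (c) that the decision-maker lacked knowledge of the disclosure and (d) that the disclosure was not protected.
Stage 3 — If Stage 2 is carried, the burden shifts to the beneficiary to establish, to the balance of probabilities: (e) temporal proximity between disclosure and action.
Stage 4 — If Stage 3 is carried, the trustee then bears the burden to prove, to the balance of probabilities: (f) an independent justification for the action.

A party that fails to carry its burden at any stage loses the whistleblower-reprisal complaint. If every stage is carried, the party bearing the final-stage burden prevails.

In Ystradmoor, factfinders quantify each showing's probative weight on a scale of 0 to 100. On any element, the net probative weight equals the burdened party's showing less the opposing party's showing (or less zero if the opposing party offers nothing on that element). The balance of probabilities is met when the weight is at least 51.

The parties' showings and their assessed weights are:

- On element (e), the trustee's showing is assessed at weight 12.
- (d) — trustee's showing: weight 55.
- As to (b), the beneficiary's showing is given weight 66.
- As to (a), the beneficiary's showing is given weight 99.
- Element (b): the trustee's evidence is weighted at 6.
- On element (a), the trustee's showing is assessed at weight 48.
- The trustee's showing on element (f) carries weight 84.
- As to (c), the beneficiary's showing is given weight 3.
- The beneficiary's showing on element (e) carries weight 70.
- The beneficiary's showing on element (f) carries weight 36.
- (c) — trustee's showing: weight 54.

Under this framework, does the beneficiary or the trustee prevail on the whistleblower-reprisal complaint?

At Stage 1 the beneficiary must meet the balance of probabilities (weight is at least 51): on (a) the weight is 99 less the opposing 48 gives net 51, ≥ 51, so (a) meets the standard; on (b) the weight is 66 less the opposing 6 gives net 60, ≥ 51, so (b) meets the standard.
  The beneficiary carries Stage 1; the trustee now bears the burden.
At Stage 2 the trustee must meet the balance of probabilities (weight is at least 51): on (c) the weight is 54 less the opposing 3 gives net 51, which does reach 51, so (c) meets the standard; on (d) the weight is 55, which does reach 51, so (d) meets the standard.
  Stage 2 carried; the burden shifts to the beneficiary.
At Stage 3 the beneficiary must meet the balance of probabilities (weight is at least 51): on (e) the weight is 70 less the opposing 12 gives net 58, which does reach 51, so (e) meets the standard.
  All elements met. The burden passes to the trustee.
At Stage 4 the trustee must meet the balance of probabilities (weight is at least 51): on (f) the weight is 84 less the opposing 36 gives net 48, which does not reach 51, so (f) does not meet the standard.
  The trustee does not carry Stage 4.
The analysis ends at Stage 4; the beneficiary prevails.

beneficiary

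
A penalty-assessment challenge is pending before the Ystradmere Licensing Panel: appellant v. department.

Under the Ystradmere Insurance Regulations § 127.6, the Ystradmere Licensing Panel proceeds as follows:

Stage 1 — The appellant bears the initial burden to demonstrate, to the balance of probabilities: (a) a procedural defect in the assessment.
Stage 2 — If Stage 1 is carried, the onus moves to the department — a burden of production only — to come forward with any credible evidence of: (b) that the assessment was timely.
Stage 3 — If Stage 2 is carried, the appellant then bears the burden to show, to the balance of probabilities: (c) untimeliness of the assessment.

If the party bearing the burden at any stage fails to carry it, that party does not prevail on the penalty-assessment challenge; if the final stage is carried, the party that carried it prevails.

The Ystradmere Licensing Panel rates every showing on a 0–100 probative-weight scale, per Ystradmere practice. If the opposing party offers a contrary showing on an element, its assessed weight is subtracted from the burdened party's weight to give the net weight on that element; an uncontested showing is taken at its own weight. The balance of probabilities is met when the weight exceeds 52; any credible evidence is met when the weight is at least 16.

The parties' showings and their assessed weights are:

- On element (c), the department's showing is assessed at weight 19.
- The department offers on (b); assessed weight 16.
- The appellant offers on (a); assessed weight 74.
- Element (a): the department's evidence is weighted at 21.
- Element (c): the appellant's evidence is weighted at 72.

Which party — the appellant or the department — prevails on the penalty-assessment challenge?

appellant

Stage 1 — burden on appellant; standard: the balance of probabilities (weight exceeds 52).
    (a): 74 − 21 = 53 > 52 [met]
  All elements met. The burden passes to the department.
Stage 2 — burden on department; standard: any credible evidence (weight is at least 16).
    (b): 16 ≥ 16 [met]
  All elements met. The burden passes to the appellant.
Stage 3 — burden on appellant; standard: the balance of probabilities (weight exceeds 52).
    (c): 72 − 19 = 53 > 52 [met]
  Stage 3 carried; the final stage is satisfied.
All stages carried — the appellant prevails.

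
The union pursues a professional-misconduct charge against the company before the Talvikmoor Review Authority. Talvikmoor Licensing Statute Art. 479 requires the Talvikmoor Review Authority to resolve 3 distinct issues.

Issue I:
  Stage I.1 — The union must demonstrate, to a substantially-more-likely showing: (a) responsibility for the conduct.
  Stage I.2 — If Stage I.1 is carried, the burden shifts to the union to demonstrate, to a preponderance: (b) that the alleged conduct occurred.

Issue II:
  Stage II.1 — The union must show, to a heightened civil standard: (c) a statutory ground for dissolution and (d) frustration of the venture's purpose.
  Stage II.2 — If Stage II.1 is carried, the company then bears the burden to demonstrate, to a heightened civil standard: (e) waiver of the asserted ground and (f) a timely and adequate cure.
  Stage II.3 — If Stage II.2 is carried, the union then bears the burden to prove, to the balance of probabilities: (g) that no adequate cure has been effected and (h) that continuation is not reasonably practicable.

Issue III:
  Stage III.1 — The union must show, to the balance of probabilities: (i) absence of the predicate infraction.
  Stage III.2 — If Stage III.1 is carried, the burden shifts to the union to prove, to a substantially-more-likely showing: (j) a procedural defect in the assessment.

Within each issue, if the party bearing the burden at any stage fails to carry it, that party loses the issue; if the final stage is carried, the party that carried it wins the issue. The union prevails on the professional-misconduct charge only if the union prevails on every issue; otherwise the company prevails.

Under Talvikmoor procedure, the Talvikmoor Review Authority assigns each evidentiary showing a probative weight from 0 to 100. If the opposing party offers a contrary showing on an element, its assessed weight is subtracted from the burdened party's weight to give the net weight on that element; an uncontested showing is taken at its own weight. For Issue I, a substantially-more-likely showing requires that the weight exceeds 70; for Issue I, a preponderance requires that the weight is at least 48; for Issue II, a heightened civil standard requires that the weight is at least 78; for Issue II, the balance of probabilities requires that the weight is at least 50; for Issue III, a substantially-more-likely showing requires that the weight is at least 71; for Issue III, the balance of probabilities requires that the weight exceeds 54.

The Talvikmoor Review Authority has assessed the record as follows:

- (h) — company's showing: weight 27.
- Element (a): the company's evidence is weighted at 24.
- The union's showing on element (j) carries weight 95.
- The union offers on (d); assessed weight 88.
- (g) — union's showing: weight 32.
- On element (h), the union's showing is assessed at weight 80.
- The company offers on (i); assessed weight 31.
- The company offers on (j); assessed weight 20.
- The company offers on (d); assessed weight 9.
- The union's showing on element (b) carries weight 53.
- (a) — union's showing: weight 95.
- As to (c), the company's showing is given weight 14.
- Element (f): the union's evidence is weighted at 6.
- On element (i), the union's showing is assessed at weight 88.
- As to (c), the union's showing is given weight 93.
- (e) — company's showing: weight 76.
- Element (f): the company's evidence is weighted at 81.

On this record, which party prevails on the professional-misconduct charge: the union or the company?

— Issue I —
At Stage I.1 the union must meet a substantially-more-likely showing (weight exceeds 70): on (a) the weight is 95 less the opposing 24 gives net 71, which does exceed 70, so (a) meets the standard.
  Stage I.1 carried; the burden remains with the union.
At Stage I.2 the union must meet a preponderance (weight is at least 48): on (b) the weight is 53, which does reach 48, so (b) meets the standard.
  All elements met at the final stage.
All stages carried — the union prevails on this issue.
— Issue II —
At Stage II.1 the union must meet a heightened civil standard (weight is at least 78): on (c) the weight is 93 less the opposing 14 gives net 79, ≥ 78, so (c) meets the standard; on (d) the weight is 88 less the opposing 9 gives net 79, ≥ 78, so (d) meets the standard.
  The union carries Stage II.1; the company now bears the burden.
At Stage II.2 the company must meet a heightened civil standard (weight is at least 78): on (e) the weight is 76, < 78, so (e) does not meet the standard; on (f) the weight is 81 less the opposing 6 gives net 75, < 78, so (f) does not meet the standard.
  The company does not carry Stage II.2.
The union prevails on this issue.
— Issue III —
At Stage III.1 the union must meet the balance of probabilities (weight exceeds 54): on (i) the weight is 88 less the opposing 31 gives net 57, which does exceed 54, so (i) meets the standard.
  Stage III.1 carried; the burden remains with the union.
At Stage III.2 the union must meet a substantially-more-likely showing (weight is at least 71): on (j) the weight is 95 less the opposing 20 gives net 75, ≥ 71, so (j) meets the standard.
  All elements met at the final stage.
All stages carried — the union prevails on this issue.
Per-issue: Issue I → union; Issue II → union; Issue III → union. The union must prevail on every issue; overall, the union prevails.

union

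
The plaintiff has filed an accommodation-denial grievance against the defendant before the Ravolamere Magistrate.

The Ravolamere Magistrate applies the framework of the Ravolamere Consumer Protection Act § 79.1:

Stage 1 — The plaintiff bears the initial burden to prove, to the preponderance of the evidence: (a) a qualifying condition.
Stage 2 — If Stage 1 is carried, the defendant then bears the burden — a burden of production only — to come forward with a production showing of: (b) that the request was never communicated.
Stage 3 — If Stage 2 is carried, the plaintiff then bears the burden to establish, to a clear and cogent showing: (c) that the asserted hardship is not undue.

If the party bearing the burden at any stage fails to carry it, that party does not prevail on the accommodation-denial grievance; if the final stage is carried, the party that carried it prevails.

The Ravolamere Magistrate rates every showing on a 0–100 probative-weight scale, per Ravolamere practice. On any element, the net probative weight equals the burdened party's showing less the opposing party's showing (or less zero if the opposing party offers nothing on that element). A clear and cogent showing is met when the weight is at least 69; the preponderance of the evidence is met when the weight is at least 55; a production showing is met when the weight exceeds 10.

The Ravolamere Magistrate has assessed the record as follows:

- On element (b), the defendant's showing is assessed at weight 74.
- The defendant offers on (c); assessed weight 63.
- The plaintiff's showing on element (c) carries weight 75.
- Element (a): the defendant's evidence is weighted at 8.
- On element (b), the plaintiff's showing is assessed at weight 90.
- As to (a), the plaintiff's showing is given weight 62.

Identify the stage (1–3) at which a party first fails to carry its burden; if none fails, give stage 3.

Stage 1 — burden on plaintiff; standard: the preponderance of the evidence (weight is at least 55).
    (a): 62 − 8 = 54 < 55 [not met]
  The plaintiff does not carry Stage 1.
The analysis ends at Stage 1; the defendant prevails.

stage 1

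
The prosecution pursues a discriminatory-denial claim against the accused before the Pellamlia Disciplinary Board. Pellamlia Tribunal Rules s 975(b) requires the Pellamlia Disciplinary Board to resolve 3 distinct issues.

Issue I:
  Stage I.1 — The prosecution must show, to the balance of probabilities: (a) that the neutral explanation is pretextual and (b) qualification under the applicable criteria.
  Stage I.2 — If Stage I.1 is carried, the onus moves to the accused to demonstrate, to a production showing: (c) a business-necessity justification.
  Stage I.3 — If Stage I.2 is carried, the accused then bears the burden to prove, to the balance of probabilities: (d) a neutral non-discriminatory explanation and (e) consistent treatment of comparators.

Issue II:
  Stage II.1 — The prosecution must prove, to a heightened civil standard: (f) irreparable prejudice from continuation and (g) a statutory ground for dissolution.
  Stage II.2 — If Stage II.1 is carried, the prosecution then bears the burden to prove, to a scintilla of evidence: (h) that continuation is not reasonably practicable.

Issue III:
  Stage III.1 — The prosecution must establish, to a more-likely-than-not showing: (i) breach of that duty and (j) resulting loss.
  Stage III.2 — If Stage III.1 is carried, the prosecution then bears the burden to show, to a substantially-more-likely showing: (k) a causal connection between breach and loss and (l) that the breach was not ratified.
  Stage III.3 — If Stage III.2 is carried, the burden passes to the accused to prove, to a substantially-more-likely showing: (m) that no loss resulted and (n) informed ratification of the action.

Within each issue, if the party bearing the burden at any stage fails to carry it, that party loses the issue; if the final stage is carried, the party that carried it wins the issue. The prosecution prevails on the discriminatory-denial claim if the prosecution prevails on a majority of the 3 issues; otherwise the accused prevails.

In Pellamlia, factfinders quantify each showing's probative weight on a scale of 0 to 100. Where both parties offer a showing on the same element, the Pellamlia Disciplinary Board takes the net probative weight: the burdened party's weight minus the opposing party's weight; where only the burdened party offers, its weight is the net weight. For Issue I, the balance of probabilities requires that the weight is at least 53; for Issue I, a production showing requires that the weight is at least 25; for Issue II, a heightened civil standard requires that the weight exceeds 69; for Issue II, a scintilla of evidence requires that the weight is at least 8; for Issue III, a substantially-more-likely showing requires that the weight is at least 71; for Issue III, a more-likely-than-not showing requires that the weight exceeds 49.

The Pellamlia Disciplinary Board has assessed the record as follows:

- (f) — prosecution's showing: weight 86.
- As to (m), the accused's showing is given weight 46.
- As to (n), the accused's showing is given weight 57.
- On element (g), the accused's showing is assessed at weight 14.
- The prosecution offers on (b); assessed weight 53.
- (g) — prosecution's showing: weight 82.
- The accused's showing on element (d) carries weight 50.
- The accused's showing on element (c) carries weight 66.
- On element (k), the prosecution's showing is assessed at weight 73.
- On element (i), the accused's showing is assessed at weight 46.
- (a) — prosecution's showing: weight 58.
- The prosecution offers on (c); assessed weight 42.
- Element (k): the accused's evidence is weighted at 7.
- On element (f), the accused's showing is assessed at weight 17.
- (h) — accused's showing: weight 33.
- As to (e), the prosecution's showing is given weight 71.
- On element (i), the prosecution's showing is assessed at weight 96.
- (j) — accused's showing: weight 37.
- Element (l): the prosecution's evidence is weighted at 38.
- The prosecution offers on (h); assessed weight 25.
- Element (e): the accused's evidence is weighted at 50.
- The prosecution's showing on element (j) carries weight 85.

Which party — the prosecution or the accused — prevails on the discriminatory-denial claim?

accused

— Issue I —
At Stage I.1 the prosecution must meet the balance of probabilities (weight is at least 53): on (a) the weight is 58, which does reach 53, so (a) meets the standard; on (b) the weight is 53, ≥ 53, so (b) meets the standard.
  The prosecution carries Stage I.1; the accused now bears the burden.
At Stage I.2 the accused must meet a production showing (weight is at least 25): on (c) the weight is 66 less the opposing 42 gives net 24, < 25, so (c) does not meet the standard.
  The accused does not carry Stage I.2.
So the prosecution prevails on this issue.
— Issue II —
At Stage II.1 the prosecution must meet a heightened civil standard (weight exceeds 69): on (f) the weight is 86 less the opposing 17 gives net 69, which does not exceed 69, so (f) does not meet the standard; on (g) the weight is 82 less the opposing 14 gives net 68, ≤ 69, so (g) does not meet the standard.
  Stage II.1 not carried; the prosecution fails its burden.
So the accused prevails on this issue.
— Issue III —
Stage III.1 (prosecution, a more-likely-than-not showing, weight exceeds 49): (i) net 96−46=50 > 49 — meets; (j) net 85−37=48 ≤ 49 — fails.
  The prosecution does not carry Stage III.1.
The analysis ends at Stage III.1; the accused prevails on this issue.
Per-issue: Issue I → prosecution; Issue II → accused; Issue III → accused. The prosecution must prevail on a majority of issues; overall, the accused prevails.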